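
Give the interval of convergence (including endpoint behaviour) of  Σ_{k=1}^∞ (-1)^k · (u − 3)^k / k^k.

(−∞, ∞)

Root test: |a_k|^(1/k) = 1/k → 0.
The limit is 0 for every u, so R = ∞.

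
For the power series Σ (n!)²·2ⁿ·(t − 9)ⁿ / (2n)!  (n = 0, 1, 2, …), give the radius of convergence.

The ratio of consecutive coefficients is (n+1)²/[(2n+1)·(2n+2)] · 2 → 1/2.
Thus R = 1/(1/2) = 2.

R = 2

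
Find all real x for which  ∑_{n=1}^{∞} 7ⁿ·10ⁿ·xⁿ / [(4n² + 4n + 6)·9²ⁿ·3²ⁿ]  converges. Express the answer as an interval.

Apply the ratio test: |a_{n+1}| / |a_n| = [(4n² + 4n + 6)/(4(n+1)² + 4(n+1) + 6)] · 7·10/(81·9), which tends to 70/729 as n → ∞.
Hence the series converges for |x| < 1/(70/729) = 729/70, so the radius of convergence is 729/70.
Endpoint x = 729/70: the terms are on the order of 1/n², so the series converges absolutely by comparison with the p-series (p = 2 > 1).
Check x = -729/70: absolute convergence follows by limit comparison with Σ 1/n².

[-729/70, 729/70]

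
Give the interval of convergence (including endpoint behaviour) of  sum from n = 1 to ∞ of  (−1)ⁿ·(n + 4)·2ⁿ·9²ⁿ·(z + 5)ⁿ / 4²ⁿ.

(-413/81, -397/81)

Apply the ratio test: |a_{n+1}| / |a_n| = [((n+1) + 4)/(n + 4)] · 2·81/16, which tends to 81/8 as n → ∞.
Convergence for |z + 5| · 81/8 < 1, i.e. |z + 5| < 8/81. So R = 8/81.
At z = -397/81: the terms do not tend to 0, so the series diverges.
Endpoint z = -413/81: the terms have absolute value of order n, which does not tend to 0, so the series diverges by the divergence test.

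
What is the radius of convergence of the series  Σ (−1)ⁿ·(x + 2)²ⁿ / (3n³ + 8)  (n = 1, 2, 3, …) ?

R = 1

By the ratio test, |a_{n+1}/a_n| = (3n³ + 8)/(3(n+1)³ + 8) → 1.
Since the exponent of (x + 2) increases by 2 each term, convergence requires |x + 2|² < 1, hence R = 1.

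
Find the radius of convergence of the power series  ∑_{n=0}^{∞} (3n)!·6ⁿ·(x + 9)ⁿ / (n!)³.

R = 1/162

Ratio test: |a_{n+1}/a_n| = (3n+1)·(3n+2)·(3n+3)/(n+1)³ · 6 → 162 as n → ∞.
Convergence for |x + 9| · 162 < 1, i.e. |x + 9| < 1/162. So R = 1/162.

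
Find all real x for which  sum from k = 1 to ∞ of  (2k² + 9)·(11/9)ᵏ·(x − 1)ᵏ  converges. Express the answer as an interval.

(2/11, 20/11)

Apply the ratio test: |a_{k+1}| / |a_k| = [(2(k+1)² + 9)/(2k² + 9)] · 11/9, which tends to 11/9 as k → ∞.
Thus R = 1/(11/9) = 9/11.
Endpoint x = 20/11: the k-th term does not approach 0; divergence by the term test.
At x = 2/11: the terms do not tend to 0, so the series diverges.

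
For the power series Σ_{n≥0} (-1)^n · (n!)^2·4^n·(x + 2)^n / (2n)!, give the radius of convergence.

R = 1

By the ratio test, |a_{n+1}/a_n| = (n+1)²/[(2n+1)·(2n+2)] · 4 → 1.
Convergence for |x + 2| < 1, so R = 1.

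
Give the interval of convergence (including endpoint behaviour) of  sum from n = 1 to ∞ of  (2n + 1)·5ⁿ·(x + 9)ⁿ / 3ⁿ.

Apply the ratio test: |a_{n+1}| / |a_n| = [(2(n+1) + 1)/(2n + 1)] · 5/3, which tends to 5/3 as n → ∞.
Thus R = 1/(5/3) = 3/5.
Endpoint x = -42/5: the terms have absolute value of order n, which does not tend to 0, so the series diverges by the divergence test.
When x = -48/5, the terms have absolute value of order n, which does not tend to 0, so the series diverges by the divergence test.

(-48/5, -42/5)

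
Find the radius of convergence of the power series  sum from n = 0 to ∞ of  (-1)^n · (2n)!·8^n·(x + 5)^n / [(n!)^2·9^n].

Apply the ratio test: |a_{n+1}| / |a_n| = (2n+1)·(2n+2)/(n+1)² · 8/9, which tends to 32/9 as n → ∞.
The series converges when 32/9 · |x + 5| < 1, giving R = 9/32.

R = 9/32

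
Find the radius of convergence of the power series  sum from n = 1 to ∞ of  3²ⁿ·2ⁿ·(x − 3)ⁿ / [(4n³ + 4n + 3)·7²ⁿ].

Apply the ratio test: |a_{n+1}| / |a_n| = [(4n³ + 4n + 3)/(4(n+1)³ + 4(n+1) + 3)] · 9·2/49, which tends to 18/49 as n → ∞.
Thus R = 1/(18/49) = 49/18.

R = 49/18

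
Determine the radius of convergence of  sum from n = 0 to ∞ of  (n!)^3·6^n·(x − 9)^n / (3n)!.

Ratio test: |a_{n+1}/a_n| = (n+1)³/[(3n+1)·(3n+2)·(3n+3)] · 6 → 2/9 as n → ∞.
The series converges when 2/9 · |x − 9| < 1, giving R = 9/2.

R = 9/2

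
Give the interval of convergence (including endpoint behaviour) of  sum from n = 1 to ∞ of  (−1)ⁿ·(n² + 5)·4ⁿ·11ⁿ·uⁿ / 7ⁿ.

(-7/44, 7/44)

Apply the ratio test: |a_{n+1}| / |a_n| = [((n+1)² + 5)/(n² + 5)] · 4·11/7, which tends to 44/7 as n → ∞.
Hence the series converges for |u| < 1/(44/7) = 7/44, so the radius of convergence is 7/44.
Check u = 7/44: the terms have absolute value of order n², which does not tend to 0, so the series diverges by the divergence test.
Check u = -7/44: the terms do not tend to 0, so the series diverges.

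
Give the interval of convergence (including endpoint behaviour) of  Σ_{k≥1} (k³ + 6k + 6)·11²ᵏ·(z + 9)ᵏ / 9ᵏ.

Ratio test: |a_{k+1}/a_k| = [((k+1)³ + 6(k+1) + 6)/(k³ + 6k + 6)] · 121/9 → 121/9 as k → ∞.
Convergence for |z + 9| · 121/9 < 1, i.e. |z + 9| < 9/121. So R = 9/121.
Check z = -1080/121: the terms do not tend to 0, so the series diverges.
Endpoint z = -1098/121: the terms have absolute value of order k³, which does not tend to 0, so the series diverges by the divergence test.

(-1098/121, -1080/121)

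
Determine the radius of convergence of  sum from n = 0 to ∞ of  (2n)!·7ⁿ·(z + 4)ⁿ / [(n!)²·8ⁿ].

The ratio of consecutive coefficients is (2n+1)·(2n+2)/(n+1)² · 7/8 → 7/2.
Thus R = 1/(7/2) = 2/7.

R = 2/7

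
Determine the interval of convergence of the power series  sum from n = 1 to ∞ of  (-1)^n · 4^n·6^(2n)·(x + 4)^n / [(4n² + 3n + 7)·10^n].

[-293/72, -283/72]

Ratio test: |a_{n+1}/a_n| = [(4n² + 3n + 7)/(4(n+1)² + 3(n+1) + 7)] · 4·36/10 → 72/5 as n → ∞.
Hence the series converges for |x + 4| < 1/(72/5) = 5/72, so the radius of convergence is 5/72.
When x = -283/72, the series is dominated by a constant times Σ 1/n², which converges (p = 2 > 1).
At x = -293/72: absolute convergence follows by limit comparison with Σ 1/n².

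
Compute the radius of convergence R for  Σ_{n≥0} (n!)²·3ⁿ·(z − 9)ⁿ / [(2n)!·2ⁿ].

R = 8/3

The ratio of consecutive coefficients is (n+1)²/[(2n+1)·(2n+2)] · 3/2 → 3/8.
Thus R = 1/(3/8) = 8/3.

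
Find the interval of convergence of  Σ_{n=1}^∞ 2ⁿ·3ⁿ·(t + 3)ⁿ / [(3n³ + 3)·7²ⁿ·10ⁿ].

[-254/3, 236/3]

Apply the ratio test: |a_{n+1}| / |a_n| = [(3n³ + 3)/(3(n+1)³ + 3)] · 2·3/(49·10), which tends to 3/245 as n → ∞.
Hence the series converges for |t + 3| < 1/(3/245) = 245/3, so the radius of convergence is 245/3.
Check t = 236/3: the series is dominated by a constant times Σ 1/n³, which converges (p = 3 > 1).
When t = -254/3, absolute convergence follows by limit comparison with Σ 1/n³.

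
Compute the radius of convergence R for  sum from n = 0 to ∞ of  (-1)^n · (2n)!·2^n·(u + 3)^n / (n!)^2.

R = 1/8

Apply the ratio test: |a_{n+1}| / |a_n| = (2n+1)·(2n+2)/(n+1)² · 2, which tends to 8 as n → ∞.
Convergence for |u + 3| · 8 < 1, i.e. |u + 3| < 1/8. So R = 1/8.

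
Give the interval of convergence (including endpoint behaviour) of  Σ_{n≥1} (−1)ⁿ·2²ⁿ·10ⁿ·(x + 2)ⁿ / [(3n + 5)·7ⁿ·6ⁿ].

(-61/20, -19/20]

By the ratio test, |a_{n+1}/a_n| = [(3n + 5)/(3(n+1) + 5)] · 4·10/(7·6) → 20/21.
The series converges when 20/21 · |x + 2| < 1, giving R = 21/20.
When x = -19/20, the terms alternate in sign and decrease monotonically to 0 in absolute value (size ~ c/n), so the alternating series test gives convergence.
Endpoint x = -61/20: comparison with the harmonic series Σ 1/n shows the series diverges.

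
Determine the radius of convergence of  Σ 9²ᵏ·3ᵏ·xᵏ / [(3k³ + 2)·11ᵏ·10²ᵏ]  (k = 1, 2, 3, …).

R = 1100/243

The ratio of consecutive coefficients is [(3k³ + 2)/(3(k+1)³ + 2)] · 81·3/(11·100) → 243/1100.
Hence the series converges for |x| < 1/(243/1100) = 1100/243, so the radius of convergence is 1100/243.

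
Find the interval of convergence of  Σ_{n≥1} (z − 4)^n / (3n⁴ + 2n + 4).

Apply the ratio test: |a_{n+1}| / |a_n| = (3n⁴ + 2n + 4)/(3(n+1)⁴ + 2(n+1) + 4), which tends to 1 as n → ∞.
Convergence for |z − 4| < 1, so R = 1.
At z = 5: the terms are on the order of 1/n⁴, so the series converges absolutely by comparison with the p-series (p = 4 > 1).
At z = 3: the series is dominated by a constant times Σ 1/n⁴, which converges (p = 4 > 1).

[3, 5]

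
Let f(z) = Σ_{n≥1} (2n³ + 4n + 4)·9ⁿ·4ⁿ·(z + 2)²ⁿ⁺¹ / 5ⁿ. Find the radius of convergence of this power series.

R = √5/6

The ratio of consecutive coefficients is [(2(n+1)³ + 4(n+1) + 4)/(2n³ + 4n + 4)] · 9·4/5 → 36/5.
Writing y = (z + 2)², the series in y has radius 5/36, so |z + 2| < √(5/36) and R = √5/6.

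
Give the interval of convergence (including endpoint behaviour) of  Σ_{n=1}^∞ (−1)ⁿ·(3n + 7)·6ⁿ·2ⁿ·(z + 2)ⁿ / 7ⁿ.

The ratio of consecutive coefficients is [(3(n+1) + 7)/(3n + 7)] · 6·2/7 → 12/7.
Thus R = 1/(12/7) = 7/12.
Check z = -17/12: the terms do not tend to 0, so the series diverges.
Check z = -31/12: the terms do not tend to 0, so the series diverges.

(-31/12, -17/12)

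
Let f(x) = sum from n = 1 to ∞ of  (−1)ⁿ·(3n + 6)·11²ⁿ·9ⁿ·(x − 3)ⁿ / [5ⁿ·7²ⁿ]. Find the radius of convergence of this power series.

By the ratio test, |a_{n+1}/a_n| = [(3(n+1) + 6)/(3n + 6)] · 121·9/(5·49) → 1089/245.
The series converges when 1089/245 · |x − 3| < 1, giving R = 245/1089.

R = 245/1089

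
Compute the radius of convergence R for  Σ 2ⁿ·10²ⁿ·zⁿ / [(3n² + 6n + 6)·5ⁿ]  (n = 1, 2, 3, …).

R = 1/40

Apply the ratio test: |a_{n+1}| / |a_n| = [(3n² + 6n + 6)/(3(n+1)² + 6(n+1) + 6)] · 2·100/5, which tends to 40 as n → ∞.
The series converges when 40 · |z| < 1, giving R = 1/40.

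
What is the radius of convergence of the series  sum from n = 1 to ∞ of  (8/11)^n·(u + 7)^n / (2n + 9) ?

R = 11/8

By the ratio test, |a_{n+1}/a_n| = [(2n + 9)/(2(n+1) + 9)] · 8/11 → 8/11.
Hence the series converges for |u + 7| < 1/(8/11) = 11/8, so the radius of convergence is 11/8.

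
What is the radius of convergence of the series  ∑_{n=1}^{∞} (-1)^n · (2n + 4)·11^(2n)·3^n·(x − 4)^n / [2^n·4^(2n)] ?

Apply the ratio test: |a_{n+1}| / |a_n| = [(2(n+1) + 4)/(2n + 4)] · 121·3/(2·16), which tends to 363/32 as n → ∞.
The series converges when 363/32 · |x − 4| < 1, giving R = 32/363.

R = 32/363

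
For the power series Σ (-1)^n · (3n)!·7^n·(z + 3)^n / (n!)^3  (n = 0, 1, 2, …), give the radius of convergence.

R = 1/189

The ratio of consecutive coefficients is (3n+1)·(3n+2)·(3n+3)/(n+1)³ · 7 → 189.
Convergence for |z + 3| · 189 < 1, i.e. |z + 3| < 1/189. So R = 1/189.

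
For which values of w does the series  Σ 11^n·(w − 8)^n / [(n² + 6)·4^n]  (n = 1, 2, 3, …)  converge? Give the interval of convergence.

[84/11, 92/11]

By the ratio test, |a_{n+1}/a_n| = [(n² + 6)/((n+1)² + 6)] · 11/4 → 11/4.
The series converges when 11/4 · |w − 8| < 1, giving R = 4/11.
Endpoint w = 92/11: the series is dominated by a constant times Σ 1/n², which converges (p = 2 > 1).
When w = 84/11, absolute convergence follows by limit comparison with Σ 1/n².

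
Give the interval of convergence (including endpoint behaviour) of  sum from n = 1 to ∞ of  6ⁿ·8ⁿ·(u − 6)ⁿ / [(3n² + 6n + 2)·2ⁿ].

[143/24, 145/24]

The ratio of consecutive coefficients is [(3n² + 6n + 2)/(3(n+1)² + 6(n+1) + 2)] · 6·8/2 → 24.
Convergence for |u − 6| · 24 < 1, i.e. |u − 6| < 1/24. So R = 1/24.
When u = 145/24, the series is dominated by a constant times Σ 1/n², which converges (p = 2 > 1).
At u = 143/24: absolute convergence follows by limit comparison with Σ 1/n².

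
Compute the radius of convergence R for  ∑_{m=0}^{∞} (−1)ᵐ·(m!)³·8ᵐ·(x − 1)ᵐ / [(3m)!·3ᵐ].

By the ratio test, |a_{m+1}/a_m| = (m+1)³/[(3m+1)·(3m+2)·(3m+3)] · 8/3 → 8/81.
Hence the series converges for |x − 1| < 1/(8/81) = 81/8, so the radius of convergence is 81/8.

R = 81/8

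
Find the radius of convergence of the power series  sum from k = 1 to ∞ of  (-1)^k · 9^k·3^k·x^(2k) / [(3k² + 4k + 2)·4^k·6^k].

The ratio of consecutive coefficients is [(3k² + 4k + 2)/(3(k+1)² + 4(k+1) + 2)] · 9·3/(4·6) → 9/8.
Since the exponent of x increases by 2 each term, convergence requires |x|² < 8/9, hence R = 2√2/3.

R = 2√2/3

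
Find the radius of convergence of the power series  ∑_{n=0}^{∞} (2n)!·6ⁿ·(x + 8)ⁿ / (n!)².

The ratio of consecutive coefficients is (2n+1)·(2n+2)/(n+1)² · 6 → 24.
Convergence for |x + 8| · 24 < 1, i.e. |x + 8| < 1/24. So R = 1/24.

R = 1/24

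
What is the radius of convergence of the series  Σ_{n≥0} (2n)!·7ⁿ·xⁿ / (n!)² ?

R = 1/28

Ratio test: |a_{n+1}/a_n| = (2n+1)·(2n+2)/(n+1)² · 7 → 28 as n → ∞.
The series converges when 28 · |x| < 1, giving R = 1/28.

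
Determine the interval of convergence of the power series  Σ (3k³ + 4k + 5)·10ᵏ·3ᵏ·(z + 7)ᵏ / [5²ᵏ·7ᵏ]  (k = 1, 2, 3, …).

(-77/6, -7/6)

Apply the ratio test: |a_{k+1}| / |a_k| = [(3(k+1)³ + 4(k+1) + 5)/(3k³ + 4k + 5)] · 10·3/(25·7), which tends to 6/35 as k → ∞.
Hence the series converges for |z + 7| < 1/(6/35) = 35/6, so the radius of convergence is 35/6.
When z = -7/6, the terms do not tend to 0, so the series diverges.
When z = -77/6, the terms have absolute value of order k³, which does not tend to 0, so the series diverges by the divergence test.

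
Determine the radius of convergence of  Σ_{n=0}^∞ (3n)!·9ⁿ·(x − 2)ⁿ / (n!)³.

Apply the ratio test: |a_{n+1}| / |a_n| = (3n+1)·(3n+2)·(3n+3)/(n+1)³ · 9, which tends to 243 as n → ∞.
Hence the series converges for |x − 2| < 1/(243) = 1/243, so the radius of convergence is 1/243.

R = 1/243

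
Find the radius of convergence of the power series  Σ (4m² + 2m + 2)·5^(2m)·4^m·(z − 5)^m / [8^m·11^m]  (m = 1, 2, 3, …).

Apply the ratio test: |a_{m+1}| / |a_m| = [(4(m+1)² + 2(m+1) + 2)/(4m² + 2m + 2)] · 25·4/(8·11), which tends to 25/22 as m → ∞.
The series converges when 25/22 · |z − 5| < 1, giving R = 22/25.

R = 22/25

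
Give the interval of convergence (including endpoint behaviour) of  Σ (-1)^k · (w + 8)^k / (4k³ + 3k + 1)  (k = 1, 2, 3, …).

[-9, -7]

Apply the ratio test: |a_{k+1}| / |a_k| = (4k³ + 3k + 1)/(4(k+1)³ + 3(k+1) + 1), which tends to 1 as k → ∞.
So the series converges when |w + 8| < 1 and diverges when |w + 8| > 1; R = 1.
When w = -7, the series is dominated by a constant times Σ 1/k³, which converges (p = 3 > 1).
Endpoint w = -9: the terms are on the order of 1/k³, so the series converges absolutely by comparison with the p-series (p = 3 > 1).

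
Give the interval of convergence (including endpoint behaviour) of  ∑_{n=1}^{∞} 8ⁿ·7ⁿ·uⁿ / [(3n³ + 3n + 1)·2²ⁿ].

[-1/14, 1/14]

The ratio of consecutive coefficients is [(3n³ + 3n + 1)/(3(n+1)³ + 3(n+1) + 1)] · 8·7/4 → 14.
Thus R = 1/(14) = 1/14.
Check u = 1/14: absolute convergence follows by limit comparison with Σ 1/n³.
When u = -1/14, the terms are on the order of 1/n³, so the series converges absolutely by comparison with the p-series (p = 3 > 1).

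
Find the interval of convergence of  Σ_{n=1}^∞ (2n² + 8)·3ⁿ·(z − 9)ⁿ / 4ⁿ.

(23/3, 31/3)

The ratio of consecutive coefficients is [(2(n+1)² + 8)/(2n² + 8)] · 3/4 → 3/4.
Thus R = 1/(3/4) = 4/3.
Endpoint z = 31/3: the terms have absolute value of order n², which does not tend to 0, so the series diverges by the divergence test.
When z = 23/3, the terms do not tend to 0, so the series diverges.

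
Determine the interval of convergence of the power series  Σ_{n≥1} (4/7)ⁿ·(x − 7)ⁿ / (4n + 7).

Apply the ratio test: |a_{n+1}| / |a_n| = [(4n + 7)/(4(n+1) + 7)] · 4/7, which tends to 4/7 as n → ∞.
The series converges when 4/7 · |x − 7| < 1, giving R = 7/4.
Endpoint x = 35/4: comparison with the harmonic series Σ 1/n shows the series diverges.
When x = 21/4, convergence follows from the alternating series test (terms decrease monotonically to 0).

[21/4, 35/4)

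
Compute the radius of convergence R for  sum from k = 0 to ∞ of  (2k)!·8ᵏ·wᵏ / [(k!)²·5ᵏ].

Ratio test: |a_{k+1}/a_k| = (2k+1)·(2k+2)/(k+1)² · 8/5 → 32/5 as k → ∞.
Convergence for |w| · 32/5 < 1, i.e. |w| < 5/32. So R = 5/32.

R = 5/32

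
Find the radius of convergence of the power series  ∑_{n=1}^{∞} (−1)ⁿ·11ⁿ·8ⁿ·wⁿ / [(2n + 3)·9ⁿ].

R = 9/88

By the ratio test, |a_{n+1}/a_n| = [(2n + 3)/(2(n+1) + 3)] · 11·8/9 → 88/9.
Thus R = 1/(88/9) = 9/88.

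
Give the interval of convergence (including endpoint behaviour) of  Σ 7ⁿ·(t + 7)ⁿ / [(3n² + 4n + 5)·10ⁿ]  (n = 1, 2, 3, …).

[-59/7, -39/7]

The ratio of consecutive coefficients is [(3n² + 4n + 5)/(3(n+1)² + 4(n+1) + 5)] · 7/10 → 7/10.
The series converges when 7/10 · |t + 7| < 1, giving R = 10/7.
At t = -39/7: the terms are on the order of 1/n², so the series converges absolutely by comparison with the p-series (p = 2 > 1).
Endpoint t = -59/7: the terms are on the order of 1/n², so the series converges absolutely by comparison with the p-series (p = 2 > 1).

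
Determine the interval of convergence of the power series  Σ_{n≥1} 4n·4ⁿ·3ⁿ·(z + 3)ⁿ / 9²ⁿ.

The ratio of consecutive coefficients is [4(n+1)/4n] · 4·3/81 → 4/27.
Convergence for |z + 3| · 4/27 < 1, i.e. |z + 3| < 27/4. So R = 27/4.
Check z = 15/4: the n-th term does not approach 0; divergence by the term test.
Endpoint z = -39/4: the terms do not tend to 0, so the series diverges.

(-39/4, 15/4)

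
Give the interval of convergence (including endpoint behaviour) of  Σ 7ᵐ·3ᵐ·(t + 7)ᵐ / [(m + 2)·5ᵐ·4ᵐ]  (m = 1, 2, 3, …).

By the ratio test, |a_{m+1}/a_m| = [(m + 2)/((m+1) + 2)] · 7·3/(5·4) → 21/20.
Hence the series converges for |t + 7| < 1/(21/20) = 20/21, so the radius of convergence is 20/21.
Endpoint t = -127/21: the terms are asymptotic to a nonzero constant times 1/m, so the series diverges by limit comparison with Σ 1/m.
At t = -167/21: the terms alternate in sign and decrease monotonically to 0 in absolute value (size ~ c/m), so the alternating series test gives convergence.

[-167/21, -127/21)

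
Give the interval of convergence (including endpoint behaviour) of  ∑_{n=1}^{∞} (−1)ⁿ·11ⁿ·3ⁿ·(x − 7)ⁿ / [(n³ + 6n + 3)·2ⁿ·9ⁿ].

[71/11, 83/11]

Ratio test: |a_{n+1}/a_n| = [(n³ + 6n + 3)/((n+1)³ + 6(n+1) + 3)] · 11·3/(2·9) → 11/6 as n → ∞.
Convergence for |x − 7| · 11/6 < 1, i.e. |x − 7| < 6/11. So R = 6/11.
Endpoint x = 83/11: the terms are on the order of 1/n³, so the series converges absolutely by comparison with the p-series (p = 3 > 1).
At x = 71/11: the series is dominated by a constant times Σ 1/n³, which converges (p = 3 > 1).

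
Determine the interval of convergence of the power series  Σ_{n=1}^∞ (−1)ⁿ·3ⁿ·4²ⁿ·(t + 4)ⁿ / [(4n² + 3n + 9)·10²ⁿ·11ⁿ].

[-323/12, 227/12]

Ratio test: |a_{n+1}/a_n| = [(4n² + 3n + 9)/(4(n+1)² + 3(n+1) + 9)] · 3·16/(100·11) → 12/275 as n → ∞.
Thus R = 1/(12/275) = 275/12.
Endpoint t = 227/12: absolute convergence follows by limit comparison with Σ 1/n².
At t = -323/12: the series is dominated by a constant times Σ 1/n², which converges (p = 2 > 1).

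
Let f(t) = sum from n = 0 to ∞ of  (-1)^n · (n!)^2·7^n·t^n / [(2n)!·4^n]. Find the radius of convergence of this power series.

Ratio test: |a_{n+1}/a_n| = (n+1)²/[(2n+1)·(2n+2)] · 7/4 → 7/16 as n → ∞.
Thus R = 1/(7/16) = 16/7.

R = 16/7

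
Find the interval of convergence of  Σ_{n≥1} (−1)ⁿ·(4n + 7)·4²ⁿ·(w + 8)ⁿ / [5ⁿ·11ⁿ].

(-183/16, -73/16)

Apply the ratio test: |a_{n+1}| / |a_n| = [(4(n+1) + 7)/(4n + 7)] · 16/(5·11), which tends to 16/55 as n → ∞.
Convergence for |w + 8| · 16/55 < 1, i.e. |w + 8| < 55/16. So R = 55/16.
At w = -73/16: the n-th term does not approach 0; divergence by the term test.
Check w = -183/16: the terms do not tend to 0, so the series diverges.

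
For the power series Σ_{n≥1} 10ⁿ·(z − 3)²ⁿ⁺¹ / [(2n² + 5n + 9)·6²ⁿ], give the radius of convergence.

R = 3√10/5

Ratio test: |a_{n+1}/a_n| = [(2n² + 5n + 9)/(2(n+1)² + 5(n+1) + 9)] · 10/36 → 5/18 as n → ∞.
Writing y = (z − 3)², the series in y has radius 18/5, so |z − 3| < √(18/5) and R = 3√10/5.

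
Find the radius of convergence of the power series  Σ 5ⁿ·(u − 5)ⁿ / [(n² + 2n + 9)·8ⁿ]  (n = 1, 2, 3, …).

R = 8/5

Ratio test: |a_{n+1}/a_n| = [(n² + 2n + 9)/((n+1)² + 2(n+1) + 9)] · 5/8 → 5/8 as n → ∞.
Thus R = 1/(5/8) = 8/5.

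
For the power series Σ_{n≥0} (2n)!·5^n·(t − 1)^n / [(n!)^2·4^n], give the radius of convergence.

R = 1/5

Apply the ratio test: |a_{n+1}| / |a_n| = (2n+1)·(2n+2)/(n+1)² · 5/4, which tends to 5 as n → ∞.
Thus R = 1/(5) = 1/5.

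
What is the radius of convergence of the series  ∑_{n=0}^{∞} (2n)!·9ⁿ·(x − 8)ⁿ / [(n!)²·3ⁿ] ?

R = 1/12

The ratio of consecutive coefficients is (2n+1)·(2n+2)/(n+1)² · 9/3 → 12.
The series converges when 12 · |x − 8| < 1, giving R = 1/12.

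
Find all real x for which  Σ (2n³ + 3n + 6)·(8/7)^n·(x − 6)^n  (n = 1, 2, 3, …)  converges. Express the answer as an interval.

The ratio of consecutive coefficients is [(2(n+1)³ + 3(n+1) + 6)/(2n³ + 3n + 6)] · 8/7 → 8/7.
Hence the series converges for |x − 6| < 1/(8/7) = 7/8, so the radius of convergence is 7/8.
When x = 55/8, the n-th term does not approach 0; divergence by the term test.
Check x = 41/8: the terms have absolute value of order n³, which does not tend to 0, so the series diverges by the divergence test.

(41/8, 55/8)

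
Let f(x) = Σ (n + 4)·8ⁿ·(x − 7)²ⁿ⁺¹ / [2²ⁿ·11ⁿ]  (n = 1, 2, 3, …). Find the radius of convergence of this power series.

Ratio test: |a_{n+1}/a_n| = [((n+1) + 4)/(n + 4)] · 8/(4·11) → 2/11 as n → ∞.
Successive powers of (x − 7) differ by 2, so the series converges when |x − 7|² · 2/11 < 1, i.e. |x − 7| < √(11/2). So R = √22/2.

R = √22/2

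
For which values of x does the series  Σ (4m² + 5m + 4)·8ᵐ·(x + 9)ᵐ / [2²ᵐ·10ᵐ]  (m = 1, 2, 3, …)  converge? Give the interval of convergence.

The ratio of consecutive coefficients is [(4(m+1)² + 5(m+1) + 4)/(4m² + 5m + 4)] · 8/(4·10) → 1/5.
Thus R = 1/(1/5) = 5.
When x = -4, the terms do not tend to 0, so the series diverges.
When x = -14, the terms have absolute value of order m², which does not tend to 0, so the series diverges by the divergence test.

(-14, -4)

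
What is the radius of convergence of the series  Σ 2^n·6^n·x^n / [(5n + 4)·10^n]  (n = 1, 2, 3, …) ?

Apply the ratio test: |a_{n+1}| / |a_n| = [(5n + 4)/(5(n+1) + 4)] · 2·6/10, which tends to 6/5 as n → ∞.
Hence the series converges for |x| < 1/(6/5) = 5/6, so the radius of convergence is 5/6.

R = 5/6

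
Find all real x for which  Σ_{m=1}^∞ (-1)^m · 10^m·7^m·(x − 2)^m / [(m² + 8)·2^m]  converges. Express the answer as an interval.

[69/35, 71/35]

Ratio test: |a_{m+1}/a_m| = [(m² + 8)/((m+1)² + 8)] · 10·7/2 → 35 as m → ∞.
Hence the series converges for |x − 2| < 1/(35) = 1/35, so the radius of convergence is 1/35.
Check x = 71/35: absolute convergence follows by limit comparison with Σ 1/m².
At x = 69/35: the terms are on the order of 1/m², so the series converges absolutely by comparison with the p-series (p = 2 > 1).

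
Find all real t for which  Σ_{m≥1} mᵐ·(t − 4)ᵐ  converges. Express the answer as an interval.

{4}

By the Cauchy root test, |a_m|^(1/m) = m → ∞.
Since the m-th root of |a_m| is unbounded, the series converges only at t = 4; R = 0.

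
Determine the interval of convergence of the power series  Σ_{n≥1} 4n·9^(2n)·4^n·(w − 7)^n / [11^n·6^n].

(367/54, 389/54)

Ratio test: |a_{n+1}/a_n| = [4(n+1)/4n] · 81·4/(11·6) → 54/11 as n → ∞.
Thus R = 1/(54/11) = 11/54.
When w = 389/54, the terms do not tend to 0, so the series diverges.
Endpoint w = 367/54: the terms have absolute value of order n, which does not tend to 0, so the series diverges by the divergence test.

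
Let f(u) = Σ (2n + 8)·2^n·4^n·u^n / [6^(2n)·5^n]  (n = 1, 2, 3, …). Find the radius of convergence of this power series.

R = 45/2

Ratio test: |a_{n+1}/a_n| = [(2(n+1) + 8)/(2n + 8)] · 2·4/(36·5) → 2/45 as n → ∞.
Hence the series converges for |u| < 1/(2/45) = 45/2, so the radius of convergence is 45/2.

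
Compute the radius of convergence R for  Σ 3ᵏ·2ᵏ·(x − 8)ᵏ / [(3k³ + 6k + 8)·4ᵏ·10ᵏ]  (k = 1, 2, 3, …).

R = 20/3

The ratio of consecutive coefficients is [(3k³ + 6k + 8)/(3(k+1)³ + 6(k+1) + 8)] · 3·2/(4·10) → 3/20.
Hence the series converges for |x − 8| < 1/(3/20) = 20/3, so the radius of convergence is 20/3.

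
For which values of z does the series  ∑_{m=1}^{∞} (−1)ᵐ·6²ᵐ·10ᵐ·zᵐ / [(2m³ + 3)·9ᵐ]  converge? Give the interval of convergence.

Ratio test: |a_{m+1}/a_m| = [(2m³ + 3)/(2(m+1)³ + 3)] · 36·10/9 → 40 as m → ∞.
Hence the series converges for |z| < 1/(40) = 1/40, so the radius of convergence is 1/40.
When z = 1/40, the series is dominated by a constant times Σ 1/m³, which converges (p = 3 > 1).
At z = -1/40: absolute convergence follows by limit comparison with Σ 1/m³.

[-1/40, 1/40]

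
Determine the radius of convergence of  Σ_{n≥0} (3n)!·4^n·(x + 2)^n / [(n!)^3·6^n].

Apply the ratio test: |a_{n+1}| / |a_n| = (3n+1)·(3n+2)·(3n+3)/(n+1)³ · 4/6, which tends to 18 as n → ∞.
Hence the series converges for |x + 2| < 1/(18) = 1/18, so the radius of convergence is 1/18.

R = 1/18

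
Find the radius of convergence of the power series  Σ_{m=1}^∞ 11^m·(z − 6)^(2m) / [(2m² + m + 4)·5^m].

R = √55/11

Ratio test: |a_{m+1}/a_m| = [(2m² + m + 4)/(2(m+1)² + (m+1) + 4)] · 11/5 → 11/5 as m → ∞.
Writing y = (z − 6)², the series in y has radius 5/11, so |z − 6| < √(5/11) and R = √55/11.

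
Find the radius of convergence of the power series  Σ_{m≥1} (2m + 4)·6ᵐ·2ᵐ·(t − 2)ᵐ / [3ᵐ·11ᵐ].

The ratio of consecutive coefficients is [(2(m+1) + 4)/(2m + 4)] · 6·2/(3·11) → 4/11.
Thus R = 1/(4/11) = 11/4.

R = 11/4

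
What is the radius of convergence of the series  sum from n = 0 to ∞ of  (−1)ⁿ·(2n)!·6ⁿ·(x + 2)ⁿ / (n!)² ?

By the ratio test, |a_{n+1}/a_n| = (2n+1)·(2n+2)/(n+1)² · 6 → 24.
Hence the series converges for |x + 2| < 1/(24) = 1/24, so the radius of convergence is 1/24.

R = 1/24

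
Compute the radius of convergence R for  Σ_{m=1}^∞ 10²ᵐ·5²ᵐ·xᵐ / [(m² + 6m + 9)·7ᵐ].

R = 7/2500

Ratio test: |a_{m+1}/a_m| = [(m² + 6m + 9)/((m+1)² + 6(m+1) + 9)] · 100·25/7 → 2500/7 as m → ∞.
Hence the series converges for |x| < 1/(2500/7) = 7/2500, so the radius of convergence is 7/2500.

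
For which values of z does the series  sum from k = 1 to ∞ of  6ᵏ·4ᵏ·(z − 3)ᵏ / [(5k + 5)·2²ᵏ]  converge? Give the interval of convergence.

[17/6, 19/6)

Apply the ratio test: |a_{k+1}| / |a_k| = [(5k + 5)/(5(k+1) + 5)] · 6·4/4, which tends to 6 as k → ∞.
The series converges when 6 · |z − 3| < 1, giving R = 1/6.
Endpoint z = 19/6: comparison with the harmonic series Σ 1/k shows the series diverges.
When z = 17/6, the terms alternate in sign and decrease monotonically to 0 in absolute value (size ~ c/k), so the alternating series test gives convergence.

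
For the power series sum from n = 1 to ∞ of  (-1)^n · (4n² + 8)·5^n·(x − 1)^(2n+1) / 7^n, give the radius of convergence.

R = √35/5

Ratio test: |a_{n+1}/a_n| = [(4(n+1)² + 8)/(4n² + 8)] · 5/7 → 5/7 as n → ∞.
Successive powers of (x − 1) differ by 2, so the series converges when |x − 1|² · 5/7 < 1, i.e. |x − 1| < √(7/5). So R = √35/5.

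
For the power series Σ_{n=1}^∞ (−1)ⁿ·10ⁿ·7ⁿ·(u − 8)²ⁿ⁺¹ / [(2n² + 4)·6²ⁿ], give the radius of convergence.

Apply the ratio test: |a_{n+1}| / |a_n| = [(2n² + 4)/(2(n+1)² + 4)] · 10·7/36, which tends to 35/18 as n → ∞.
Since the exponent of (u − 8) increases by 2 each term, convergence requires |u − 8|² < 18/35, hence R = 3√70/35.

R = 3√70/35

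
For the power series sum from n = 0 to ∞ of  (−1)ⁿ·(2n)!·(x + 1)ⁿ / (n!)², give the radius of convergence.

R = 1/4

Ratio test: |a_{n+1}/a_n| = (2n+1)·(2n+2)/(n+1)² → 4 as n → ∞.
Thus R = 1/(4) = 1/4.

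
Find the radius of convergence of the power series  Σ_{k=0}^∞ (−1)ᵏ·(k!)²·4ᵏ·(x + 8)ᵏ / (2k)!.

Apply the ratio test: |a_{k+1}| / |a_k| = (k+1)²/[(2k+1)·(2k+2)] · 4, which tends to 1 as k → ∞.
So the series converges when |x + 8| < 1 and diverges when |x + 8| > 1; R = 1.

R = 1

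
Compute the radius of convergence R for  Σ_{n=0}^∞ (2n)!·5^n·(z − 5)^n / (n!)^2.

R = 1/20

Apply the ratio test: |a_{n+1}| / |a_n| = (2n+1)·(2n+2)/(n+1)² · 5, which tends to 20 as n → ∞.
Hence the series converges for |z − 5| < 1/(20) = 1/20, so the radius of convergence is 1/20.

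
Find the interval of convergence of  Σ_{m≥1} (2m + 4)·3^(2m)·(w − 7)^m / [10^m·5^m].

(13/9, 113/9)

By the ratio test, |a_{m+1}/a_m| = [(2(m+1) + 4)/(2m + 4)] · 9/(10·5) → 9/50.
Thus R = 1/(9/50) = 50/9.
When w = 113/9, the terms have absolute value of order m, which does not tend to 0, so the series diverges by the divergence test.
When w = 13/9, the terms have absolute value of order m, which does not tend to 0, so the series diverges by the divergence test.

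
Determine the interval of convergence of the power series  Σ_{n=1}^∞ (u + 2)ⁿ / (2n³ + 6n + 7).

Apply the ratio test: |a_{n+1}| / |a_n| = (2n³ + 6n + 7)/(2(n+1)³ + 6(n+1) + 7), which tends to 1 as n → ∞.
So the series converges when |u + 2| < 1 and diverges when |u + 2| > 1; R = 1.
When u = -1, the terms are on the order of 1/n³, so the series converges absolutely by comparison with the p-series (p = 3 > 1).
When u = -3, the terms are on the order of 1/n³, so the series converges absolutely by comparison with the p-series (p = 3 > 1).

[-3, -1]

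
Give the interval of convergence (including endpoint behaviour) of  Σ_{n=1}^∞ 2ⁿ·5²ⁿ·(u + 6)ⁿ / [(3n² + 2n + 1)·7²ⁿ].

[-349/50, -251/50]

Apply the ratio test: |a_{n+1}| / |a_n| = [(3n² + 2n + 1)/(3(n+1)² + 2(n+1) + 1)] · 2·25/49, which tends to 50/49 as n → ∞.
Convergence for |u + 6| · 50/49 < 1, i.e. |u + 6| < 49/50. So R = 49/50.
When u = -251/50, the series is dominated by a constant times Σ 1/n², which converges (p = 2 > 1).
Endpoint u = -349/50: the terms are on the order of 1/n², so the series converges absolutely by comparison with the p-series (p = 2 > 1).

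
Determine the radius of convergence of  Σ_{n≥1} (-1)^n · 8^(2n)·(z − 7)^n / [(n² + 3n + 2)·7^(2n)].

R = 49/64

By the ratio test, |a_{n+1}/a_n| = [(n² + 3n + 2)/((n+1)² + 3(n+1) + 2)] · 64/49 → 64/49.
Thus R = 1/(64/49) = 49/64.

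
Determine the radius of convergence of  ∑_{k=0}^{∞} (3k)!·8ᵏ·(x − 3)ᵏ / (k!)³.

R = 1/216

Apply the ratio test: |a_{k+1}| / |a_k| = (3k+1)·(3k+2)·(3k+3)/(k+1)³ · 8, which tends to 216 as k → ∞.
Thus R = 1/(216) = 1/216.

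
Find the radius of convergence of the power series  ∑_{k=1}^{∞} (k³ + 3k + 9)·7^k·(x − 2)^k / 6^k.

By the ratio test, |a_{k+1}/a_k| = [((k+1)³ + 3(k+1) + 9)/(k³ + 3k + 9)] · 7/6 → 7/6.
Hence the series converges for |x − 2| < 1/(7/6) = 6/7, so the radius of convergence is 6/7.

R = 6/7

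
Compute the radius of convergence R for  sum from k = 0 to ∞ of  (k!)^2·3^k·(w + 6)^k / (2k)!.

R = 4/3

Apply the ratio test: |a_{k+1}| / |a_k| = (k+1)²/[(2k+1)·(2k+2)] · 3, which tends to 3/4 as k → ∞.
Convergence for |w + 6| · 3/4 < 1, i.e. |w + 6| < 4/3. So R = 4/3.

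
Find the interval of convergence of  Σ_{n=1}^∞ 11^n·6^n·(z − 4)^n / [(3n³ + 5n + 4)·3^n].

[87/22, 89/22]

The ratio of consecutive coefficients is [(3n³ + 5n + 4)/(3(n+1)³ + 5(n+1) + 4)] · 11·6/3 → 22.
Hence the series converges for |z − 4| < 1/(22) = 1/22, so the radius of convergence is 1/22.
Endpoint z = 89/22: the series is dominated by a constant times Σ 1/n³, which converges (p = 3 > 1).
At z = 87/22: the series is dominated by a constant times Σ 1/n³, which converges (p = 3 > 1).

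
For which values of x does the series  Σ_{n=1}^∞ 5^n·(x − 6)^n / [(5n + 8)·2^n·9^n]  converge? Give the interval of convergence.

Ratio test: |a_{n+1}/a_n| = [(5n + 8)/(5(n+1) + 8)] · 5/(2·9) → 5/18 as n → ∞.
Thus R = 1/(5/18) = 18/5.
Endpoint x = 48/5: comparison with the harmonic series Σ 1/n shows the series diverges.
When x = 12/5, convergence follows from the alternating series test (terms decrease monotonically to 0).

[12/5, 48/5)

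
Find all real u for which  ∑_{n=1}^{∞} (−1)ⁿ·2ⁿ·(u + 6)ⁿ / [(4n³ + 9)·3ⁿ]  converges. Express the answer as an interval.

[-15/2, -9/2]

Apply the ratio test: |a_{n+1}| / |a_n| = [(4n³ + 9)/(4(n+1)³ + 9)] · 2/3, which tends to 2/3 as n → ∞.
The series converges when 2/3 · |u + 6| < 1, giving R = 3/2.
At u = -9/2: the series is dominated by a constant times Σ 1/n³, which converges (p = 3 > 1).
Endpoint u = -15/2: absolute convergence follows by limit comparison with Σ 1/n³.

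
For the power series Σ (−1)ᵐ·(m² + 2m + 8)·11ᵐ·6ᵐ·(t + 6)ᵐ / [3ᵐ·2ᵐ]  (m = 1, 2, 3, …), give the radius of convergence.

Ratio test: |a_{m+1}/a_m| = [((m+1)² + 2(m+1) + 8)/(m² + 2m + 8)] · 11·6/(3·2) → 11 as m → ∞.
Thus R = 1/(11) = 1/11.

R = 1/11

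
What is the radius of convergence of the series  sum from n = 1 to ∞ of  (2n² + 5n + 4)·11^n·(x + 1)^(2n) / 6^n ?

Ratio test: |a_{n+1}/a_n| = [(2(n+1)² + 5(n+1) + 4)/(2n² + 5n + 4)] · 11/6 → 11/6 as n → ∞.
Writing y = (x + 1)², the series in y has radius 6/11, so |x + 1| < √(6/11) and R = √66/11.

R = √66/11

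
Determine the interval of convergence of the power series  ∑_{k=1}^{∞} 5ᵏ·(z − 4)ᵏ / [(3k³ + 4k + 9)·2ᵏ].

Apply the ratio test: |a_{k+1}| / |a_k| = [(3k³ + 4k + 9)/(3(k+1)³ + 4(k+1) + 9)] · 5/2, which tends to 5/2 as k → ∞.
Convergence for |z − 4| · 5/2 < 1, i.e. |z − 4| < 2/5. So R = 2/5.
Check z = 22/5: the terms are on the order of 1/k³, so the series converges absolutely by comparison with the p-series (p = 3 > 1).
At z = 18/5: absolute convergence follows by limit comparison with Σ 1/k³.

[18/5, 22/5]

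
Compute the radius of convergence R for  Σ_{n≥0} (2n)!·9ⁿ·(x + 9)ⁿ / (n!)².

The ratio of consecutive coefficients is (2n+1)·(2n+2)/(n+1)² · 9 → 36.
Hence the series converges for |x + 9| < 1/(36) = 1/36, so the radius of convergence is 1/36.

R = 1/36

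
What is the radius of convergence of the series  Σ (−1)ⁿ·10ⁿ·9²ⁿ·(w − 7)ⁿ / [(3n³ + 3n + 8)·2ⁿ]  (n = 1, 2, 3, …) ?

R = 1/405

By the ratio test, |a_{n+1}/a_n| = [(3n³ + 3n + 8)/(3(n+1)³ + 3(n+1) + 8)] · 10·81/2 → 405.
Thus R = 1/(405) = 1/405.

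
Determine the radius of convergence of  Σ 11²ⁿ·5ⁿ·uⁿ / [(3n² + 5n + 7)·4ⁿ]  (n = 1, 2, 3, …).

By the ratio test, |a_{n+1}/a_n| = [(3n² + 5n + 7)/(3(n+1)² + 5(n+1) + 7)] · 121·5/4 → 605/4.
Hence the series converges for |u| < 1/(605/4) = 4/605, so the radius of convergence is 4/605.

R = 4/605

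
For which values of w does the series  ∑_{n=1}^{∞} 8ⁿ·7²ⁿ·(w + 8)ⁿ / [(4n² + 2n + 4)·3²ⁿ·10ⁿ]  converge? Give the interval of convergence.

[-1613/196, -1523/196]

The ratio of consecutive coefficients is [(4n² + 2n + 4)/(4(n+1)² + 2(n+1) + 4)] · 8·49/(9·10) → 196/45.
The series converges when 196/45 · |w + 8| < 1, giving R = 45/196.
At w = -1523/196: the terms are on the order of 1/n², so the series converges absolutely by comparison with the p-series (p = 2 > 1).
Check w = -1613/196: the series is dominated by a constant times Σ 1/n², which converges (p = 2 > 1).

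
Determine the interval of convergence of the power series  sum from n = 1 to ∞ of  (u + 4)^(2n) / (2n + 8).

By the ratio test, |a_{n+1}/a_n| = (2n + 8)/(2(n+1) + 8) → 1.
Successive powers of (u + 4) differ by 2, so the series converges when |u + 4|² · 1 < 1, i.e. |u + 4| < √(1) = 1. So R = 1.
When u = -3, the terms are asymptotic to a nonzero constant times 1/n, so the series diverges by limit comparison with Σ 1/n.
At u = -5: the terms behave like c/n; limit comparison with the harmonic series gives divergence.

(-5, -3)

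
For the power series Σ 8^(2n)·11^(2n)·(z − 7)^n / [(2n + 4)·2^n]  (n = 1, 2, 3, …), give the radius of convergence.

Apply the ratio test: |a_{n+1}| / |a_n| = [(2n + 4)/(2(n+1) + 4)] · 64·121/2, which tends to 3872 as n → ∞.
Thus R = 1/(3872) = 1/3872.

R = 1/3872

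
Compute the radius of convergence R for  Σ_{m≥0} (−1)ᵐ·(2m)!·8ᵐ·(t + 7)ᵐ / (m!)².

Ratio test: |a_{m+1}/a_m| = (2m+1)·(2m+2)/(m+1)² · 8 → 32 as m → ∞.
The series converges when 32 · |t + 7| < 1, giving R = 1/32.

R = 1/32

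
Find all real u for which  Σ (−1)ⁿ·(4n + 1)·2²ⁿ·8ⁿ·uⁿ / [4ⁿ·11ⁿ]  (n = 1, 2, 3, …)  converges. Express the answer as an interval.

(-11/8, 11/8)

Ratio test: |a_{n+1}/a_n| = [(4(n+1) + 1)/(4n + 1)] · 4·8/(4·11) → 8/11 as n → ∞.
The series converges when 8/11 · |u| < 1, giving R = 11/8.
Check u = 11/8: the terms have absolute value of order n, which does not tend to 0, so the series diverges by the divergence test.
Check u = -11/8: the n-th term does not approach 0; divergence by the term test.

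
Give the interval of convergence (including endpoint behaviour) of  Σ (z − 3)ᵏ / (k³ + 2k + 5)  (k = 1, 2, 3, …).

By the ratio test, |a_{k+1}/a_k| = (k³ + 2k + 5)/((k+1)³ + 2(k+1) + 5) → 1.
Hence R = 1.
At z = 4: the series is dominated by a constant times Σ 1/k³, which converges (p = 3 > 1).
When z = 2, absolute convergence follows by limit comparison with Σ 1/k³.

[2, 4]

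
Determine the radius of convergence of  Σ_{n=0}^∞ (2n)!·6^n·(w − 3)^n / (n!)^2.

By the ratio test, |a_{n+1}/a_n| = (2n+1)·(2n+2)/(n+1)² · 6 → 24.
The series converges when 24 · |w − 3| < 1, giving R = 1/24.

R = 1/24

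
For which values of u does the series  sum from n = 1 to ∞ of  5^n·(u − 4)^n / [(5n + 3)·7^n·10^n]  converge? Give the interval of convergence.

[-10, 18)

Apply the ratio test: |a_{n+1}| / |a_n| = [(5n + 3)/(5(n+1) + 3)] · 5/(7·10), which tends to 1/14 as n → ∞.
Convergence for |u − 4| · 1/14 < 1, i.e. |u − 4| < 14. So R = 14.
Endpoint u = 18: comparison with the harmonic series Σ 1/n shows the series diverges.
At u = -10: the terms alternate in sign and decrease monotonically to 0 in absolute value (size ~ c/n), so the alternating series test gives convergence.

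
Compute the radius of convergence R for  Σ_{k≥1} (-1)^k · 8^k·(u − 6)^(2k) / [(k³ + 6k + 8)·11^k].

R = √22/4

The ratio of consecutive coefficients is [(k³ + 6k + 8)/((k+1)³ + 6(k+1) + 8)] · 8/11 → 8/11.
Since the exponent of (u − 6) increases by 2 each term, convergence requires |u − 6|² < 11/8, hence R = √22/4.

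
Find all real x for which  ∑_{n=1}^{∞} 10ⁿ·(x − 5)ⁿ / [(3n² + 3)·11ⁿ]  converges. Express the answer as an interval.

[39/10, 61/10]

Apply the ratio test: |a_{n+1}| / |a_n| = [(3n² + 3)/(3(n+1)² + 3)] · 10/11, which tends to 10/11 as n → ∞.
Hence the series converges for |x − 5| < 1/(10/11) = 11/10, so the radius of convergence is 11/10.
Check x = 61/10: the terms are on the order of 1/n², so the series converges absolutely by comparison with the p-series (p = 2 > 1).
Check x = 39/10: the series is dominated by a constant times Σ 1/n², which converges (p = 2 > 1).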